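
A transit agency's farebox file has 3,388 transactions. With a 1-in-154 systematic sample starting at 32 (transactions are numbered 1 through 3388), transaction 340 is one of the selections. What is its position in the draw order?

3

k = 154
position = (340 − 32)/154 + 1 = 308/154 + 1 = 2 + 1 = 3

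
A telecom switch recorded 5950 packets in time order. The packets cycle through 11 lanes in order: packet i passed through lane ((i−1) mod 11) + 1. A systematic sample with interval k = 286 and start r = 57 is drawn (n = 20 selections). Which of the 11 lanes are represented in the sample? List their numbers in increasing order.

Consecutive selections differ by k = 286, so their lane numbers differ by 286 mod 11 = 0.
gcd(286, 11) = 11, so the sample visits 11/11 = 1 distinct residues mod 11.
Start 57 is lane 2; the lanes hit are 2.

2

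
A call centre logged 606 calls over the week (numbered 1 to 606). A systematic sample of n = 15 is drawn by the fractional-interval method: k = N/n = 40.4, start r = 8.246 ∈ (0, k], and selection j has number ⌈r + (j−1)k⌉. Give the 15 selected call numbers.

9, 49, 90, 130, 170, 211, 251, 292, 332, 372, 413, 453, 494, 534, 574

j=1: r + 0k = 8.246 → ⌈·⌉ = 9
j=2: r + 1k = 48.646 → ⌈·⌉ = 49
j=3: r + 2k = 89.046 → ⌈·⌉ = 90
j=4: r + 3k = 129.446 → ⌈·⌉ = 130
j=5: r + 4k = 169.846 → ⌈·⌉ = 170
j=6: r + 5k = 210.246 → ⌈·⌉ = 211
j=7: r + 6k = 250.646 → ⌈·⌉ = 251
j=8: r + 7k = 291.046 → ⌈·⌉ = 292
j=9: r + 8k = 331.446 → ⌈·⌉ = 332
j=10: r + 9k = 371.846 → ⌈·⌉ = 372
j=11: r + 10k = 412.246 → ⌈·⌉ = 413
j=12: r + 11k = 452.646 → ⌈·⌉ = 453
j=13: r + 12k = 493.046 → ⌈·⌉ = 494
j=14: r + 13k = 533.446 → ⌈·⌉ = 534
j=15: r + 14k = 573.846 → ⌈·⌉ = 574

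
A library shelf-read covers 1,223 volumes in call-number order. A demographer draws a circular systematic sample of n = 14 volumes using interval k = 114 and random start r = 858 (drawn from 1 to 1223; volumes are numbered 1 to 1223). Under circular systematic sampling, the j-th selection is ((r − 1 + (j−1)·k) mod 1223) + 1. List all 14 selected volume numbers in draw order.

858, 972, 1086, 1200, 91, 205, 319, 433, 547, 661, 775, 889, 1003, 1117

Selection 1: 858
Selection 2: 858 + 114 = 972
Selection 3: 972 + 114 = 1086
Selection 4: 1086 + 114 = 1200
Selection 5: 1200 + 114 = 1314 → 1314 − 1223 = 91
Selection 6: 91 + 114 = 205
Selection 7: 205 + 114 = 319
Selection 8: 319 + 114 = 433
Selection 9: 433 + 114 = 547
Selection 10: 547 + 114 = 661
Selection 11: 661 + 114 = 775
Selection 12: 775 + 114 = 889
Selection 13: 889 + 114 = 1003
Selection 14: 1003 + 114 = 1117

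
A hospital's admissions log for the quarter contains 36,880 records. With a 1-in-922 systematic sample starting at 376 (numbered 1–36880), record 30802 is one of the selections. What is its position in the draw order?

k = 922
position = (30802 − 376)/922 + 1 = 30426/922 + 1 = 33 + 1 = 34

34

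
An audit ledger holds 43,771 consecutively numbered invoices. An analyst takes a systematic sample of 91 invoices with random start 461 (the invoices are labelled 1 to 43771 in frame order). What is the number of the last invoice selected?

k = 43771/91 = 481
91st selection = r + (91−1)·k = 461 + 90×481 = 461 + 43290 = 43751

43751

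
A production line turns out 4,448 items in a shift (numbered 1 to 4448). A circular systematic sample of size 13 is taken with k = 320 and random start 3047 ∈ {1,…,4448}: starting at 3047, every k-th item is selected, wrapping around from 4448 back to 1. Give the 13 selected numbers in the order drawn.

Selection 1: 3047
Selection 2: 3047 + 320 = 3367
Selection 3: 3367 + 320 = 3687
Selection 4: 3687 + 320 = 4007
Selection 5: 4007 + 320 = 4327
Selection 6: 4327 + 320 = 4647 → 4647 − 4448 = 199
Selection 7: 199 + 320 = 519
Selection 8: 519 + 320 = 839
Selection 9: 839 + 320 = 1159
Selection 10: 1159 + 320 = 1479
Selection 11: 1479 + 320 = 1799
Selection 12: 1799 + 320 = 2119
Selection 13: 2119 + 320 = 2439

3047, 3367, 3687, 4007, 4327, 199, 519, 839, 1159, 1479, 1799, 2119, 2439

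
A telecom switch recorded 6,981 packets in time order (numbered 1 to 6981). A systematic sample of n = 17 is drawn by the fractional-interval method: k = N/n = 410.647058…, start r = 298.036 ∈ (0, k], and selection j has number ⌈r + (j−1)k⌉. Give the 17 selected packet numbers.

j=1: r + 0k = 298.036 → ⌈·⌉ = 299
j=2: r + 1k = 708.683058… → ⌈·⌉ = 709
j=3: r + 2k = 1119.330117… → ⌈·⌉ = 1120
j=4: r + 3k = 1529.977176… → ⌈·⌉ = 1530
j=5: r + 4k = 1940.624235… → ⌈·⌉ = 1941
j=6: r + 5k = 2351.271294… → ⌈·⌉ = 2352
j=7: r + 6k = 2761.918352… → ⌈·⌉ = 2762
j=8: r + 7k = 3172.565411… → ⌈·⌉ = 3173
j=9: r + 8k = 3583.212470… → ⌈·⌉ = 3584
j=10: r + 9k = 3993.859529… → ⌈·⌉ = 3994
j=11: r + 10k = 4404.506588… → ⌈·⌉ = 4405
j=12: r + 11k = 4815.153647… → ⌈·⌉ = 4816
j=13: r + 12k = 5225.800705… → ⌈·⌉ = 5226
j=14: r + 13k = 5636.447764… → ⌈·⌉ = 5637
j=15: r + 14k = 6047.094823… → ⌈·⌉ = 6048
j=16: r + 15k = 6457.741882… → ⌈·⌉ = 6458
j=17: r + 16k = 6868.388941… → ⌈·⌉ = 6869

299, 709, 1120, 1530, 1941, 2352, 2762, 3173, 3584, 3994, 4405, 4816, 5226, 5637, 6048, 6458, 6869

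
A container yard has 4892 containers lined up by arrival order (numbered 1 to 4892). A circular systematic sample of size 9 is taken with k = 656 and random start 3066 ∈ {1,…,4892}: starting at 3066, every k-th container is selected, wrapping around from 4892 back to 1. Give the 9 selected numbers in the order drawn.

Selection 1: 3066
Selection 2: 3066 + 656 = 3722
Selection 3: 3722 + 656 = 4378
Selection 4: 4378 + 656 = 5034 → 5034 − 4892 = 142
Selection 5: 142 + 656 = 798
Selection 6: 798 + 656 = 1454
Selection 7: 1454 + 656 = 2110
Selection 8: 2110 + 656 = 2766
Selection 9: 2766 + 656 = 3422

3066, 3722, 4378, 142, 798, 1454, 2110, 2766, 3422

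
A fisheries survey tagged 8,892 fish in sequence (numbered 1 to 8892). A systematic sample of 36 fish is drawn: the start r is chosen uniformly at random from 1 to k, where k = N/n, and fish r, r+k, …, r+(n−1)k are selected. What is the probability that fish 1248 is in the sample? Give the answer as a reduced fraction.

1/247

k = 8892/36 = 247.
Fish 1248 is selected iff r ≡ 1248 (mod 247); exactly one such r in {1,…,247}.
Inclusion probability = 1/247.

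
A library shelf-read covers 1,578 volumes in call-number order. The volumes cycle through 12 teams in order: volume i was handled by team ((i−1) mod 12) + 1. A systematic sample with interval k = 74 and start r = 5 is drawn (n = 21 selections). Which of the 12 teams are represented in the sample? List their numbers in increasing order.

Consecutive selections differ by k = 74, so their team numbers differ by 74 mod 12 = 2.
gcd(74, 12) = 2, so the sample visits 12/2 = 6 distinct residues mod 12.
Start 5 is team 5; the teams hit are 1, 3, 5, 7, 9, 11.

1, 3, 5, 7, 9, 11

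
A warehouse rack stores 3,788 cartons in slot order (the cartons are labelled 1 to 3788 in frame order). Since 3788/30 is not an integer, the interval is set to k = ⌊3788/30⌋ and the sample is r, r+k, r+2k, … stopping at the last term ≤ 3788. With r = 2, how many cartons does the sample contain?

31

k = ⌊3788/30⌋ = 126
Achieved size = ⌊(3788 − 2)/126⌋ + 1 = ⌊3786/126⌋ + 1 = 30 + 1 = 31
(last selection: 2 + 30×126 = 3782 ≤ 3788; next would be 3908 > 3788)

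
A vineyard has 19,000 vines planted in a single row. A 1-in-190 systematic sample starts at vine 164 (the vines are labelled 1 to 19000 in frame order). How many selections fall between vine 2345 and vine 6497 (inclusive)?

k = 190
First selection ≥ 2345: 164 + ⌈(2345−164)/190⌉·190 = 164 + 12×190 = 2444
Last selection ≤ 6497: 164 + ⌊(6497−164)/190⌋·190 = 164 + 33×190 = 6434
Count = 33 − 12 + 1 = 22

22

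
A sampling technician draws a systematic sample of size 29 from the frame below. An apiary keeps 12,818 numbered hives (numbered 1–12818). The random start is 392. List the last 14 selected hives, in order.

7022, 7464, 7906, 8348, 8790, 9232, 9674, 10116, 10558, 11000, 11442, 11884, 12326, 12768

k = N/n = 12818/29 = 442
16th selection = 392 + 15×442 = 7022
17th: 7022 + 442 = 7464
18th: 7464 + 442 = 7906
19th: 7906 + 442 = 8348
20th: 8348 + 442 = 8790
21st: 8790 + 442 = 9232
22nd: 9232 + 442 = 9674
23rd: 9674 + 442 = 10116
24th: 10116 + 442 = 10558
25th: 10558 + 442 = 11000
26th: 11000 + 442 = 11442
27th: 11442 + 442 = 11884
28th: 11884 + 442 = 12326
29th: 12326 + 442 = 12768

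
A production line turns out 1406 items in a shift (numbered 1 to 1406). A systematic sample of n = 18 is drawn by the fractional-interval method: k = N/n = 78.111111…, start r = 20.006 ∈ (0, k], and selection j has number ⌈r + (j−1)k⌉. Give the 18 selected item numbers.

j=1: r + 0k = 20.006 → ⌈·⌉ = 21
j=2: r + 1k = 98.117111… → ⌈·⌉ = 99
j=3: r + 2k = 176.228222… → ⌈·⌉ = 177
j=4: r + 3k = 254.339333… → ⌈·⌉ = 255
j=5: r + 4k = 332.450444… → ⌈·⌉ = 333
j=6: r + 5k = 410.561555… → ⌈·⌉ = 411
j=7: r + 6k = 488.672666… → ⌈·⌉ = 489
j=8: r + 7k = 566.783777… → ⌈·⌉ = 567
j=9: r + 8k = 644.894888… → ⌈·⌉ = 645
j=10: r + 9k = 723.006 → ⌈·⌉ = 724
j=11: r + 10k = 801.117111… → ⌈·⌉ = 802
j=12: r + 11k = 879.228222… → ⌈·⌉ = 880
j=13: r + 12k = 957.339333… → ⌈·⌉ = 958
j=14: r + 13k = 1035.450444… → ⌈·⌉ = 1036
j=15: r + 14k = 1113.561555… → ⌈·⌉ = 1114
j=16: r + 15k = 1191.672666… → ⌈·⌉ = 1192
j=17: r + 16k = 1269.783777… → ⌈·⌉ = 1270
j=18: r + 17k = 1347.894888… → ⌈·⌉ = 1348

21, 99, 177, 255, 333, 411, 489, 567, 645, 724, 802, 880, 958, 1036, 1114, 1192, 1270, 1348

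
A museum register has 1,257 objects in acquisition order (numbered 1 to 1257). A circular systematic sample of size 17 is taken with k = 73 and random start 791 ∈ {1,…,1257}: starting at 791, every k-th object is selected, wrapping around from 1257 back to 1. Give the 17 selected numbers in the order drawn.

Selection 1: 791
Selection 2: 791 + 73 = 864
Selection 3: 864 + 73 = 937
Selection 4: 937 + 73 = 1010
Selection 5: 1010 + 73 = 1083
Selection 6: 1083 + 73 = 1156
Selection 7: 1156 + 73 = 1229
Selection 8: 1229 + 73 = 1302 → 1302 − 1257 = 45
Selection 9: 45 + 73 = 118
Selection 10: 118 + 73 = 191
Selection 11: 191 + 73 = 264
Selection 12: 264 + 73 = 337
Selection 13: 337 + 73 = 410
Selection 14: 410 + 73 = 483
Selection 15: 483 + 73 = 556
Selection 16: 556 + 73 = 629
Selection 17: 629 + 73 = 702

791, 864, 937, 1010, 1083, 1156, 1229, 45, 118, 191, 264, 337, 410, 483, 556, 629, 702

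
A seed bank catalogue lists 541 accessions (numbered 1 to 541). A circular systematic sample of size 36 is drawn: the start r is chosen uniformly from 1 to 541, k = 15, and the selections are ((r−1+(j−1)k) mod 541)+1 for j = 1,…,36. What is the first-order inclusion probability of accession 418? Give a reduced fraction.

36/541

For each position j, as r ranges over 1…541 the j-th selection hits every accession exactly once, so accession 418 is selected for exactly 36 of the 541 starts.
Inclusion probability = 36/541.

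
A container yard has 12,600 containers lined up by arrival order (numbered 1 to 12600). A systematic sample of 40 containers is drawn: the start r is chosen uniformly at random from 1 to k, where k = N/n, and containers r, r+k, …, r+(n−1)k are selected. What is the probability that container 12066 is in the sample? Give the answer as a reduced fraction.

1/315

k = 12600/40 = 315.
Container 12066 is selected iff r ≡ 12066 (mod 315); exactly one such r in {1,…,315}.
Inclusion probability = 1/315.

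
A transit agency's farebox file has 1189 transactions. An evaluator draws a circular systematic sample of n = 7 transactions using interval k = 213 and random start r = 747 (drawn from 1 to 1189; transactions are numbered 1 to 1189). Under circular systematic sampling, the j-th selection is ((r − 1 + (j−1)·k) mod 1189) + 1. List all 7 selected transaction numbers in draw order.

Selection 1: 747
Selection 2: 747 + 213 = 960
Selection 3: 960 + 213 = 1173
Selection 4: 1173 + 213 = 1386 → 1386 − 1189 = 197
Selection 5: 197 + 213 = 410
Selection 6: 410 + 213 = 623
Selection 7: 623 + 213 = 836

747, 960, 1173, 197, 410, 623, 836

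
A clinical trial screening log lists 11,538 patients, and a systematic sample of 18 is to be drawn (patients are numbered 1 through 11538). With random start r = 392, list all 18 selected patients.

392, 1033, 1674, 2315, 2956, 3597, 4238, 4879, 5520, 6161, 6802, 7443, 8084, 8725, 9366, 10007, 10648, 11289

k = N/n = 11538/18 = 641
patient 1: 392
patient 2: 392 + 641 = 1033
patient 3: 1033 + 641 = 1674
patient 4: 1674 + 641 = 2315
patient 5: 2315 + 641 = 2956
patient 6: 2956 + 641 = 3597
patient 7: 3597 + 641 = 4238
patient 8: 4238 + 641 = 4879
patient 9: 4879 + 641 = 5520
patient 10: 5520 + 641 = 6161
patient 11: 6161 + 641 = 6802
patient 12: 6802 + 641 = 7443
patient 13: 7443 + 641 = 8084
patient 14: 8084 + 641 = 8725
patient 15: 8725 + 641 = 9366
patient 16: 9366 + 641 = 10007
patient 17: 10007 + 641 = 10648
patient 18: 10648 + 641 = 11289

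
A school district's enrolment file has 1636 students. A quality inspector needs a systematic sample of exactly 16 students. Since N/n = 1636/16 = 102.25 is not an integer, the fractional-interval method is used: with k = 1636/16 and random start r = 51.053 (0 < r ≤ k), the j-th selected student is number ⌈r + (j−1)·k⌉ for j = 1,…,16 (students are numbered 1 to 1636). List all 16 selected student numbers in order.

52, 154, 256, 358, 461, 563, 665, 767, 870, 972, 1074, 1176, 1279, 1381, 1483, 1585

j=1: r + 0k = 51.053 → ⌈·⌉ = 52
j=2: r + 1k = 153.303 → ⌈·⌉ = 154
j=3: r + 2k = 255.553 → ⌈·⌉ = 256
j=4: r + 3k = 357.803 → ⌈·⌉ = 358
j=5: r + 4k = 460.053 → ⌈·⌉ = 461
j=6: r + 5k = 562.303 → ⌈·⌉ = 563
j=7: r + 6k = 664.553 → ⌈·⌉ = 665
j=8: r + 7k = 766.803 → ⌈·⌉ = 767
j=9: r + 8k = 869.053 → ⌈·⌉ = 870
j=10: r + 9k = 971.303 → ⌈·⌉ = 972
j=11: r + 10k = 1073.553 → ⌈·⌉ = 1074
j=12: r + 11k = 1175.803 → ⌈·⌉ = 1176
j=13: r + 12k = 1278.053 → ⌈·⌉ = 1279
j=14: r + 13k = 1380.303 → ⌈·⌉ = 1381
j=15: r + 14k = 1482.553 → ⌈·⌉ = 1483
j=16: r + 15k = 1584.803 → ⌈·⌉ = 1585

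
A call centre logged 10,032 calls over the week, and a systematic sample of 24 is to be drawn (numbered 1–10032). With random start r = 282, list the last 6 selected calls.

k = N/n = 10032/24 = 418
19th selection = 282 + 18×418 = 7806
20th: 7806 + 418 = 8224
21st: 8224 + 418 = 8642
22nd: 8642 + 418 = 9060
23rd: 9060 + 418 = 9478
24th: 9478 + 418 = 9896

7806, 8224, 8642, 9060, 9478, 9896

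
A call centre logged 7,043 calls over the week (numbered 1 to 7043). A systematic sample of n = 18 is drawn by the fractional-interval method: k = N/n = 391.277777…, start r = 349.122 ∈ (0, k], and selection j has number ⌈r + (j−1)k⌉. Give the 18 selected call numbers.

j=1: r + 0k = 349.122 → ⌈·⌉ = 350
j=2: r + 1k = 740.399777… → ⌈·⌉ = 741
j=3: r + 2k = 1131.677555… → ⌈·⌉ = 1132
j=4: r + 3k = 1522.955333… → ⌈·⌉ = 1523
j=5: r + 4k = 1914.233111… → ⌈·⌉ = 1915
j=6: r + 5k = 2305.510888… → ⌈·⌉ = 2306
j=7: r + 6k = 2696.788666… → ⌈·⌉ = 2697
j=8: r + 7k = 3088.066444… → ⌈·⌉ = 3089
j=9: r + 8k = 3479.344222… → ⌈·⌉ = 3480
j=10: r + 9k = 3870.622 → ⌈·⌉ = 3871
j=11: r + 10k = 4261.899777… → ⌈·⌉ = 4262
j=12: r + 11k = 4653.177555… → ⌈·⌉ = 4654
j=13: r + 12k = 5044.455333… → ⌈·⌉ = 5045
j=14: r + 13k = 5435.733111… → ⌈·⌉ = 5436
j=15: r + 14k = 5827.010888… → ⌈·⌉ = 5828
j=16: r + 15k = 6218.288666… → ⌈·⌉ = 6219
j=17: r + 16k = 6609.566444… → ⌈·⌉ = 6610
j=18: r + 17k = 7000.844222… → ⌈·⌉ = 7001

350, 741, 1132, 1523, 1915, 2306, 2697, 3089, 3480, 3871, 4262, 4654, 5045, 5436, 5828, 6219, 6610, 7001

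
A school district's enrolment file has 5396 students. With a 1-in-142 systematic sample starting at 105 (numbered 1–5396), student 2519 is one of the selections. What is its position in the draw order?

18

k = 142
position = (2519 − 105)/142 + 1 = 2414/142 + 1 = 17 + 1 = 18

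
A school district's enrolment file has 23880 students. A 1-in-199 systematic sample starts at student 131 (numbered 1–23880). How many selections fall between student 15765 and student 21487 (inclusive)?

29

k = 199
First selection ≥ 15765: 131 + ⌈(15765−131)/199⌉·199 = 131 + 79×199 = 15852
Last selection ≤ 21487: 131 + ⌊(21487−131)/199⌋·199 = 131 + 107×199 = 21424
Count = 107 − 79 + 1 = 29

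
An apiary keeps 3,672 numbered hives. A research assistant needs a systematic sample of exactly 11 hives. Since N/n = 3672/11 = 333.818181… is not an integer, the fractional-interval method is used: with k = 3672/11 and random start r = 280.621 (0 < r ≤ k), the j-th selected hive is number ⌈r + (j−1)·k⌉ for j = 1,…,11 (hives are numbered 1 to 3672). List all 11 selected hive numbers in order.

j=1: r + 0k = 280.621 → ⌈·⌉ = 281
j=2: r + 1k = 614.439181… → ⌈·⌉ = 615
j=3: r + 2k = 948.257363… → ⌈·⌉ = 949
j=4: r + 3k = 1282.075545… → ⌈·⌉ = 1283
j=5: r + 4k = 1615.893727… → ⌈·⌉ = 1616
j=6: r + 5k = 1949.711909… → ⌈·⌉ = 1950
j=7: r + 6k = 2283.530090… → ⌈·⌉ = 2284
j=8: r + 7k = 2617.348272… → ⌈·⌉ = 2618
j=9: r + 8k = 2951.166454… → ⌈·⌉ = 2952
j=10: r + 9k = 3284.984636… → ⌈·⌉ = 3285
j=11: r + 10k = 3618.802818… → ⌈·⌉ = 3619

281, 615, 949, 1283, 1616, 1950, 2284, 2618, 2952, 3285, 3619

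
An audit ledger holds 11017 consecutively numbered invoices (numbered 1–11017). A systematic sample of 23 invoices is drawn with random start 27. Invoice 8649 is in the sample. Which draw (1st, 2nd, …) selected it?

19

k = 11017/23 = 479
position = (8649 − 27)/479 + 1 = 8622/479 + 1 = 18 + 1 = 19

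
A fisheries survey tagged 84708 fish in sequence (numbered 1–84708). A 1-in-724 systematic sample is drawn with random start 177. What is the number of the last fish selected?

k = 724
117th selection = r + (117−1)·k = 177 + 116×724 = 177 + 83984 = 84161

84161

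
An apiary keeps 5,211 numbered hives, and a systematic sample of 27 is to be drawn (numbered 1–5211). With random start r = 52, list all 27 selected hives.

k = N/n = 5211/27 = 193
hive 1: 52
hive 2: 52 + 193 = 245
hive 3: 245 + 193 = 438
hive 4: 438 + 193 = 631
hive 5: 631 + 193 = 824
hive 6: 824 + 193 = 1017
hive 7: 1017 + 193 = 1210
hive 8: 1210 + 193 = 1403
hive 9: 1403 + 193 = 1596
hive 10: 1596 + 193 = 1789
hive 11: 1789 + 193 = 1982
hive 12: 1982 + 193 = 2175
hive 13: 2175 + 193 = 2368
hive 14: 2368 + 193 = 2561
hive 15: 2561 + 193 = 2754
hive 16: 2754 + 193 = 2947
hive 17: 2947 + 193 = 3140
hive 18: 3140 + 193 = 3333
hive 19: 3333 + 193 = 3526
hive 20: 3526 + 193 = 3719
hive 21: 3719 + 193 = 3912
hive 22: 3912 + 193 = 4105
hive 23: 4105 + 193 = 4298
hive 24: 4298 + 193 = 4491
hive 25: 4491 + 193 = 4684
hive 26: 4684 + 193 = 4877
hive 27: 4877 + 193 = 5070

52, 245, 438, 631, 824, 1017, 1210, 1403, 1596, 1789, 1982, 2175, 2368, 2561, 2754, 2947, 3140, 3333, 3526, 3719, 3912, 4105, 4298, 4491, 4684, 4877, 5070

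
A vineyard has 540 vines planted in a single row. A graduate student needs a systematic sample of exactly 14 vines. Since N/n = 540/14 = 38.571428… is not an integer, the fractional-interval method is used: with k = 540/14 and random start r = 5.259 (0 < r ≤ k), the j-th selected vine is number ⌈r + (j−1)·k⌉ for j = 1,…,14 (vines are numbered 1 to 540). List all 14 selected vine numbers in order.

j=1: r + 0k = 5.259 → ⌈·⌉ = 6
j=2: r + 1k = 43.830428… → ⌈·⌉ = 44
j=3: r + 2k = 82.401857… → ⌈·⌉ = 83
j=4: r + 3k = 120.973285… → ⌈·⌉ = 121
j=5: r + 4k = 159.544714… → ⌈·⌉ = 160
j=6: r + 5k = 198.116142… → ⌈·⌉ = 199
j=7: r + 6k = 236.687571… → ⌈·⌉ = 237
j=8: r + 7k = 275.259 → ⌈·⌉ = 276
j=9: r + 8k = 313.830428… → ⌈·⌉ = 314
j=10: r + 9k = 352.401857… → ⌈·⌉ = 353
j=11: r + 10k = 390.973285… → ⌈·⌉ = 391
j=12: r + 11k = 429.544714… → ⌈·⌉ = 430
j=13: r + 12k = 468.116142… → ⌈·⌉ = 469
j=14: r + 13k = 506.687571… → ⌈·⌉ = 507

6, 44, 83, 121, 160, 199, 237, 276, 314, 353, 391, 430, 469, 507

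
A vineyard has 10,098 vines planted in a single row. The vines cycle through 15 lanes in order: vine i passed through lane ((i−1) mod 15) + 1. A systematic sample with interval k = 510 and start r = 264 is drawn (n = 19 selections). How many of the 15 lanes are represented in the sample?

1

Consecutive selections differ by k = 510, so their lane numbers differ by 510 mod 15 = 0.
gcd(510, 15) = 15, so the sample visits 15/15 = 1 distinct residues mod 15.
Start 264 is lane 9; the lanes hit are 9.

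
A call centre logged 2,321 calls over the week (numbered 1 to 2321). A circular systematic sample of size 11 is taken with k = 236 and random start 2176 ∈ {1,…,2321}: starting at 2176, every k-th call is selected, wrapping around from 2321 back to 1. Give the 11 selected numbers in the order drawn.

2176, 91, 327, 563, 799, 1035, 1271, 1507, 1743, 1979, 2215

Selection 1: 2176
Selection 2: 2176 + 236 = 2412 → 2412 − 2321 = 91
Selection 3: 91 + 236 = 327
Selection 4: 327 + 236 = 563
Selection 5: 563 + 236 = 799
Selection 6: 799 + 236 = 1035
Selection 7: 1035 + 236 = 1271
Selection 8: 1271 + 236 = 1507
Selection 9: 1507 + 236 = 1743
Selection 10: 1743 + 236 = 1979
Selection 11: 1979 + 236 = 2215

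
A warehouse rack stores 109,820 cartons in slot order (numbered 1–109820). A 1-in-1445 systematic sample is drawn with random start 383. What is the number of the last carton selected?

k = 1445
76th selection = r + (76−1)·k = 383 + 75×1445 = 383 + 108375 = 108758

108758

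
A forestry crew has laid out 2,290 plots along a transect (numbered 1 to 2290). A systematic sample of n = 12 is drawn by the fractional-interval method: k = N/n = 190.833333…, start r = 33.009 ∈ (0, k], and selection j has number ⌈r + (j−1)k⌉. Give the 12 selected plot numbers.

34, 224, 415, 606, 797, 988, 1179, 1369, 1560, 1751, 1942, 2133

j=1: r + 0k = 33.009 → ⌈·⌉ = 34
j=2: r + 1k = 223.842333… → ⌈·⌉ = 224
j=3: r + 2k = 414.675666… → ⌈·⌉ = 415
j=4: r + 3k = 605.509 → ⌈·⌉ = 606
j=5: r + 4k = 796.342333… → ⌈·⌉ = 797
j=6: r + 5k = 987.175666… → ⌈·⌉ = 988
j=7: r + 6k = 1178.009 → ⌈·⌉ = 1179
j=8: r + 7k = 1368.842333… → ⌈·⌉ = 1369
j=9: r + 8k = 1559.675666… → ⌈·⌉ = 1560
j=10: r + 9k = 1750.509 → ⌈·⌉ = 1751
j=11: r + 10k = 1941.342333… → ⌈·⌉ = 1942
j=12: r + 11k = 2132.175666… → ⌈·⌉ = 2133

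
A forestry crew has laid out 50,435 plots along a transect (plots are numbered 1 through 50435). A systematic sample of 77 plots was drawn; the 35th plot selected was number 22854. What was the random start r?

k = 50435/77 = 655
r = 22854 − (35−1)×655 = 22854 − 22270 = 584

584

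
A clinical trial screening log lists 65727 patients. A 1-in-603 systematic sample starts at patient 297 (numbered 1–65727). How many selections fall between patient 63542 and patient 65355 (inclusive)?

3

k = 603
First selection ≥ 63542: 297 + ⌈(63542−297)/603⌉·603 = 297 + 105×603 = 63612
Last selection ≤ 65355: 297 + ⌊(65355−297)/603⌋·603 = 297 + 107×603 = 64818
Count = 107 − 105 + 1 = 3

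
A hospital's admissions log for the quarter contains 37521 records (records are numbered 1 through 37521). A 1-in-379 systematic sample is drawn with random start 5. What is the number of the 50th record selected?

k = 379
50th selection = r + (50−1)·k = 5 + 49×379 = 5 + 18571 = 18576

18576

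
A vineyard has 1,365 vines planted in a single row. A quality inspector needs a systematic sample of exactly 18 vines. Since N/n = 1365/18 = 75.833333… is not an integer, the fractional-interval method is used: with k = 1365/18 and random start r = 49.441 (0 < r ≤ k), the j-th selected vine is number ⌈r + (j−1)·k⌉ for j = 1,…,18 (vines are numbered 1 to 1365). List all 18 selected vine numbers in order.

50, 126, 202, 277, 353, 429, 505, 581, 657, 732, 808, 884, 960, 1036, 1112, 1187, 1263, 1339

j=1: r + 0k = 49.441 → ⌈·⌉ = 50
j=2: r + 1k = 125.274333… → ⌈·⌉ = 126
j=3: r + 2k = 201.107666… → ⌈·⌉ = 202
j=4: r + 3k = 276.941 → ⌈·⌉ = 277
j=5: r + 4k = 352.774333… → ⌈·⌉ = 353
j=6: r + 5k = 428.607666… → ⌈·⌉ = 429
j=7: r + 6k = 504.441 → ⌈·⌉ = 505
j=8: r + 7k = 580.274333… → ⌈·⌉ = 581
j=9: r + 8k = 656.107666… → ⌈·⌉ = 657
j=10: r + 9k = 731.941 → ⌈·⌉ = 732
j=11: r + 10k = 807.774333… → ⌈·⌉ = 808
j=12: r + 11k = 883.607666… → ⌈·⌉ = 884
j=13: r + 12k = 959.441 → ⌈·⌉ = 960
j=14: r + 13k = 1035.274333… → ⌈·⌉ = 1036
j=15: r + 14k = 1111.107666… → ⌈·⌉ = 1112
j=16: r + 15k = 1186.941 → ⌈·⌉ = 1187
j=17: r + 16k = 1262.774333… → ⌈·⌉ = 1263
j=18: r + 17k = 1338.607666… → ⌈·⌉ = 1339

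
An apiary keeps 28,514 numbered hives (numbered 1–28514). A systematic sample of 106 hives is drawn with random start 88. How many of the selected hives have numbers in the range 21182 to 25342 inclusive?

15

k = 28514/106 = 269
First selection ≥ 21182: 88 + ⌈(21182−88)/269⌉·269 = 88 + 79×269 = 21339
Last selection ≤ 25342: 88 + ⌊(25342−88)/269⌋·269 = 88 + 93×269 = 25105
Count = 93 − 79 + 1 = 15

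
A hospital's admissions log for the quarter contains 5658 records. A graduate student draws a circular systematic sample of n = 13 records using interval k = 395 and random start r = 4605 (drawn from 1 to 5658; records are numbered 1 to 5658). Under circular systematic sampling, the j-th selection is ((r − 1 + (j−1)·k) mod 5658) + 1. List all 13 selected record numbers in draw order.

4605, 5000, 5395, 132, 527, 922, 1317, 1712, 2107, 2502, 2897, 3292, 3687

Selection 1: 4605
Selection 2: 4605 + 395 = 5000
Selection 3: 5000 + 395 = 5395
Selection 4: 5395 + 395 = 5790 → 5790 − 5658 = 132
Selection 5: 132 + 395 = 527
Selection 6: 527 + 395 = 922
Selection 7: 922 + 395 = 1317
Selection 8: 1317 + 395 = 1712
Selection 9: 1712 + 395 = 2107
Selection 10: 2107 + 395 = 2502
Selection 11: 2502 + 395 = 2897
Selection 12: 2897 + 395 = 3292
Selection 13: 3292 + 395 = 3687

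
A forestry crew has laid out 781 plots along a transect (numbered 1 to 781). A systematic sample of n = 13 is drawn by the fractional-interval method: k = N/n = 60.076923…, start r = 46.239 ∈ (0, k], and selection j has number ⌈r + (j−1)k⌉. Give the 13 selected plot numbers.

j=1: r + 0k = 46.239 → ⌈·⌉ = 47
j=2: r + 1k = 106.315923… → ⌈·⌉ = 107
j=3: r + 2k = 166.392846… → ⌈·⌉ = 167
j=4: r + 3k = 226.469769… → ⌈·⌉ = 227
j=5: r + 4k = 286.546692… → ⌈·⌉ = 287
j=6: r + 5k = 346.623615… → ⌈·⌉ = 347
j=7: r + 6k = 406.700538… → ⌈·⌉ = 407
j=8: r + 7k = 466.777461… → ⌈·⌉ = 467
j=9: r + 8k = 526.854384… → ⌈·⌉ = 527
j=10: r + 9k = 586.931307… → ⌈·⌉ = 587
j=11: r + 10k = 647.008230… → ⌈·⌉ = 648
j=12: r + 11k = 707.085153… → ⌈·⌉ = 708
j=13: r + 12k = 767.162076… → ⌈·⌉ = 768

47, 107, 167, 227, 287, 347, 407, 467, 527, 587, 648, 708, 768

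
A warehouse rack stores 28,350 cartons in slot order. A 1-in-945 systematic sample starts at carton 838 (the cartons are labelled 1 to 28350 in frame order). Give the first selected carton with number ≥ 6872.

7453

k = 945
Steps past start: ⌈(6872 − 838)/945⌉ = ⌈6034/945⌉ = 7
Selected carton: 838 + 7×945 = 7453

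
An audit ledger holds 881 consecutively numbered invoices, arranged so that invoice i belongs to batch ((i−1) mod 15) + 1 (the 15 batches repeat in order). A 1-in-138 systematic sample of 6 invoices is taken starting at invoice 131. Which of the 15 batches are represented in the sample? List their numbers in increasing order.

2, 5, 8, 11, 14

Consecutive selections differ by k = 138, so their batch numbers differ by 138 mod 15 = 3.
gcd(138, 15) = 3, so the sample visits 15/3 = 5 distinct residues mod 15.
Start 131 is batch 11; the batches hit are 2, 5, 8, 11, 14.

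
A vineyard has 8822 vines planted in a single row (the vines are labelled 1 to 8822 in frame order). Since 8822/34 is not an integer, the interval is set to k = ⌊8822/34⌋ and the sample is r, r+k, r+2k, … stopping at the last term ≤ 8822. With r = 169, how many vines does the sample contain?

34

k = ⌊8822/34⌋ = 259
Achieved size = ⌊(8822 − 169)/259⌋ + 1 = ⌊8653/259⌋ + 1 = 33 + 1 = 34
(last selection: 169 + 33×259 = 8716 ≤ 8822; next would be 8975 > 8822)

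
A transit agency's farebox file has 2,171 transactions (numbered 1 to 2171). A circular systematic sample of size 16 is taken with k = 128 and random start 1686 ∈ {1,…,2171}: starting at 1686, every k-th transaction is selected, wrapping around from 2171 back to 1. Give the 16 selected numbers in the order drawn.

Selection 1: 1686
Selection 2: 1686 + 128 = 1814
Selection 3: 1814 + 128 = 1942
Selection 4: 1942 + 128 = 2070
Selection 5: 2070 + 128 = 2198 → 2198 − 2171 = 27
Selection 6: 27 + 128 = 155
Selection 7: 155 + 128 = 283
Selection 8: 283 + 128 = 411
Selection 9: 411 + 128 = 539
Selection 10: 539 + 128 = 667
Selection 11: 667 + 128 = 795
Selection 12: 795 + 128 = 923
Selection 13: 923 + 128 = 1051
Selection 14: 1051 + 128 = 1179
Selection 15: 1179 + 128 = 1307
Selection 16: 1307 + 128 = 1435

1686, 1814, 1942, 2070, 27, 155, 283, 411, 539, 667, 795, 923, 1051, 1179, 1307, 1435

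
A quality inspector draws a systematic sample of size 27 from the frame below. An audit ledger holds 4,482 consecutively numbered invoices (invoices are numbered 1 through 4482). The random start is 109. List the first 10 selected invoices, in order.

k = N/n = 4482/27 = 166
invoice 1: 109
invoice 2: 109 + 166 = 275
invoice 3: 275 + 166 = 441
invoice 4: 441 + 166 = 607
invoice 5: 607 + 166 = 773
invoice 6: 773 + 166 = 939
invoice 7: 939 + 166 = 1105
invoice 8: 1105 + 166 = 1271
invoice 9: 1271 + 166 = 1437
invoice 10: 1437 + 166 = 1603

109, 275, 441, 607, 773, 939, 1105, 1271, 1437, 1603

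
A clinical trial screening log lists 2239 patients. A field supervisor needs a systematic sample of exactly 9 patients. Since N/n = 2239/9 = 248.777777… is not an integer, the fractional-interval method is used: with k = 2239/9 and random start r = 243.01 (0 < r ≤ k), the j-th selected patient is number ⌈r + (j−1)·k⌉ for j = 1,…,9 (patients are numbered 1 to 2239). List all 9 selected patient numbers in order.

j=1: r + 0k = 243.01 → ⌈·⌉ = 244
j=2: r + 1k = 491.787777… → ⌈·⌉ = 492
j=3: r + 2k = 740.565555… → ⌈·⌉ = 741
j=4: r + 3k = 989.343333… → ⌈·⌉ = 990
j=5: r + 4k = 1238.121111… → ⌈·⌉ = 1239
j=6: r + 5k = 1486.898888… → ⌈·⌉ = 1487
j=7: r + 6k = 1735.676666… → ⌈·⌉ = 1736
j=8: r + 7k = 1984.454444… → ⌈·⌉ = 1985
j=9: r + 8k = 2233.232222… → ⌈·⌉ = 2234

244, 492, 741, 990, 1239, 1487, 1736, 1985, 2234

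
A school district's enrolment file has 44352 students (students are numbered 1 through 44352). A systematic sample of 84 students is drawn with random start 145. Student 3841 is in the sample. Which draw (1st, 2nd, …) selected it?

k = 44352/84 = 528
position = (3841 − 145)/528 + 1 = 3696/528 + 1 = 7 + 1 = 8

8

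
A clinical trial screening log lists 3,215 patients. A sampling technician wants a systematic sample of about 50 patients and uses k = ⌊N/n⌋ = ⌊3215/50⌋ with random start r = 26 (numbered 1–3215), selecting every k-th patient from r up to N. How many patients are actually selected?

50

k = ⌊3215/50⌋ = 64
Achieved size = ⌊(3215 − 26)/64⌋ + 1 = ⌊3189/64⌋ + 1 = 49 + 1 = 50
(last selection: 26 + 49×64 = 3162 ≤ 3215; next would be 3226 > 3215)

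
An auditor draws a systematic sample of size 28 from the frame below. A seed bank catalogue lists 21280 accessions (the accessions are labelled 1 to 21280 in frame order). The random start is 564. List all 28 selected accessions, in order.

k = N/n = 21280/28 = 760
accession 1: 564
accession 2: 564 + 760 = 1324
accession 3: 1324 + 760 = 2084
accession 4: 2084 + 760 = 2844
accession 5: 2844 + 760 = 3604
accession 6: 3604 + 760 = 4364
accession 7: 4364 + 760 = 5124
accession 8: 5124 + 760 = 5884
accession 9: 5884 + 760 = 6644
accession 10: 6644 + 760 = 7404
accession 11: 7404 + 760 = 8164
accession 12: 8164 + 760 = 8924
accession 13: 8924 + 760 = 9684
accession 14: 9684 + 760 = 10444
accession 15: 10444 + 760 = 11204
accession 16: 11204 + 760 = 11964
accession 17: 11964 + 760 = 12724
accession 18: 12724 + 760 = 13484
accession 19: 13484 + 760 = 14244
accession 20: 14244 + 760 = 15004
accession 21: 15004 + 760 = 15764
accession 22: 15764 + 760 = 16524
accession 23: 16524 + 760 = 17284
accession 24: 17284 + 760 = 18044
accession 25: 18044 + 760 = 18804
accession 26: 18804 + 760 = 19564
accession 27: 19564 + 760 = 20324
accession 28: 20324 + 760 = 21084

564, 1324, 2084, 2844, 3604, 4364, 5124, 5884, 6644, 7404, 8164, 8924, 9684, 10444, 11204, 11964, 12724, 13484, 14244, 15004, 15764, 16524, 17284, 18044, 18804, 19564, 20324, 21084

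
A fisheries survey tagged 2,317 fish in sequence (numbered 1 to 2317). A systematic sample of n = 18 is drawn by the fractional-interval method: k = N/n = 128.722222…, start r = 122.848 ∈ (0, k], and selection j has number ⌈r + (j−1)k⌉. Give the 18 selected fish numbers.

123, 252, 381, 510, 638, 767, 896, 1024, 1153, 1282, 1411, 1539, 1668, 1797, 1925, 2054, 2183, 2312

j=1: r + 0k = 122.848 → ⌈·⌉ = 123
j=2: r + 1k = 251.570222… → ⌈·⌉ = 252
j=3: r + 2k = 380.292444… → ⌈·⌉ = 381
j=4: r + 3k = 509.014666… → ⌈·⌉ = 510
j=5: r + 4k = 637.736888… → ⌈·⌉ = 638
j=6: r + 5k = 766.459111… → ⌈·⌉ = 767
j=7: r + 6k = 895.181333… → ⌈·⌉ = 896
j=8: r + 7k = 1023.903555… → ⌈·⌉ = 1024
j=9: r + 8k = 1152.625777… → ⌈·⌉ = 1153
j=10: r + 9k = 1281.348 → ⌈·⌉ = 1282
j=11: r + 10k = 1410.070222… → ⌈·⌉ = 1411
j=12: r + 11k = 1538.792444… → ⌈·⌉ = 1539
j=13: r + 12k = 1667.514666… → ⌈·⌉ = 1668
j=14: r + 13k = 1796.236888… → ⌈·⌉ = 1797
j=15: r + 14k = 1924.959111… → ⌈·⌉ = 1925
j=16: r + 15k = 2053.681333… → ⌈·⌉ = 2054
j=17: r + 16k = 2182.403555… → ⌈·⌉ = 2183
j=18: r + 17k = 2311.125777… → ⌈·⌉ = 2312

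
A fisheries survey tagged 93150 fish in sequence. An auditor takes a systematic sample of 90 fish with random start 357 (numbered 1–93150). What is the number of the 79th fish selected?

81087

k = 93150/90 = 1035
79th selection = r + (79−1)·k = 357 + 78×1035 = 357 + 80730 = 81087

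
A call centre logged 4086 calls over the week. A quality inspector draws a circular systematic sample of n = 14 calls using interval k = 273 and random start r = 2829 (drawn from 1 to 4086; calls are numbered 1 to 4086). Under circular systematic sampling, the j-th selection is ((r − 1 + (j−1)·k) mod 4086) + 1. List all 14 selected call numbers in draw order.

Selection 1: 2829
Selection 2: 2829 + 273 = 3102
Selection 3: 3102 + 273 = 3375
Selection 4: 3375 + 273 = 3648
Selection 5: 3648 + 273 = 3921
Selection 6: 3921 + 273 = 4194 → 4194 − 4086 = 108
Selection 7: 108 + 273 = 381
Selection 8: 381 + 273 = 654
Selection 9: 654 + 273 = 927
Selection 10: 927 + 273 = 1200
Selection 11: 1200 + 273 = 1473
Selection 12: 1473 + 273 = 1746
Selection 13: 1746 + 273 = 2019
Selection 14: 2019 + 273 = 2292

2829, 3102, 3375, 3648, 3921, 108, 381, 654, 927, 1200, 1473, 1746, 2019, 2292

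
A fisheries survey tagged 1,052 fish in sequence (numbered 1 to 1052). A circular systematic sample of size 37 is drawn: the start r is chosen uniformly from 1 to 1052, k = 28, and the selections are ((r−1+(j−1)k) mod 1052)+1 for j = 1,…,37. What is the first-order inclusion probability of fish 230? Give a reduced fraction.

For each position j, as r ranges over 1…1052 the j-th selection hits every fish exactly once, so fish 230 is selected for exactly 37 of the 1052 starts.
Inclusion probability = 37/1052.

37/1052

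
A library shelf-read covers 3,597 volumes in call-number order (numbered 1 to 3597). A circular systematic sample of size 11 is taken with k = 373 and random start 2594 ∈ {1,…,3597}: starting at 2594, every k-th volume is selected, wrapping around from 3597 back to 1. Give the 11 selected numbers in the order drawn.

2594, 2967, 3340, 116, 489, 862, 1235, 1608, 1981, 2354, 2727

Selection 1: 2594
Selection 2: 2594 + 373 = 2967
Selection 3: 2967 + 373 = 3340
Selection 4: 3340 + 373 = 3713 → 3713 − 3597 = 116
Selection 5: 116 + 373 = 489
Selection 6: 489 + 373 = 862
Selection 7: 862 + 373 = 1235
Selection 8: 1235 + 373 = 1608
Selection 9: 1608 + 373 = 1981
Selection 10: 1981 + 373 = 2354
Selection 11: 2354 + 373 = 2727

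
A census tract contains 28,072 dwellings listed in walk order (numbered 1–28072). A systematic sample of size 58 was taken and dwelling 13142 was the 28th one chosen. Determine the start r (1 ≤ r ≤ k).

74

k = 28072/58 = 484
r = 13142 − (28−1)×484 = 13142 − 13068 = 74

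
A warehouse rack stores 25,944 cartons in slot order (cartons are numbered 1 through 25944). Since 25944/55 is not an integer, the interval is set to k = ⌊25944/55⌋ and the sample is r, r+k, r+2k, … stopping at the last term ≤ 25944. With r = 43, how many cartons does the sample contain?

k = ⌊25944/55⌋ = 471
Achieved size = ⌊(25944 − 43)/471⌋ + 1 = ⌊25901/471⌋ + 1 = 54 + 1 = 55
(last selection: 43 + 54×471 = 25477 ≤ 25944; next would be 25948 > 25944)

55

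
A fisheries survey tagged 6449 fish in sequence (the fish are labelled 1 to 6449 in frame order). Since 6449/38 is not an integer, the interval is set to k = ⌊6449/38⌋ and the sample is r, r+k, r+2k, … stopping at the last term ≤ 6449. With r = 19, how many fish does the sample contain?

k = ⌊6449/38⌋ = 169
Achieved size = ⌊(6449 − 19)/169⌋ + 1 = ⌊6430/169⌋ + 1 = 38 + 1 = 39
(last selection: 19 + 38×169 = 6441 ≤ 6449; next would be 6610 > 6449)

39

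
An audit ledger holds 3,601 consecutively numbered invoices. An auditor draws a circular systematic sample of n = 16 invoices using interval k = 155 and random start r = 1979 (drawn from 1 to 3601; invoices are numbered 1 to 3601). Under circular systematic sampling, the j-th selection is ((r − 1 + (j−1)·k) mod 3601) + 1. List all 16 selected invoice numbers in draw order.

Selection 1: 1979
Selection 2: 1979 + 155 = 2134
Selection 3: 2134 + 155 = 2289
Selection 4: 2289 + 155 = 2444
Selection 5: 2444 + 155 = 2599
Selection 6: 2599 + 155 = 2754
Selection 7: 2754 + 155 = 2909
Selection 8: 2909 + 155 = 3064
Selection 9: 3064 + 155 = 3219
Selection 10: 3219 + 155 = 3374
Selection 11: 3374 + 155 = 3529
Selection 12: 3529 + 155 = 3684 → 3684 − 3601 = 83
Selection 13: 83 + 155 = 238
Selection 14: 238 + 155 = 393
Selection 15: 393 + 155 = 548
Selection 16: 548 + 155 = 703

1979, 2134, 2289, 2444, 2599, 2754, 2909, 3064, 3219, 3374, 3529, 83, 238, 393, 548, 703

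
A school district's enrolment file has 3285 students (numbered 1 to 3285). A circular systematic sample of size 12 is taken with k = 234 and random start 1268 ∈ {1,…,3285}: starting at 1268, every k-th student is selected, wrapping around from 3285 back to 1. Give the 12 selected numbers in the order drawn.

Selection 1: 1268
Selection 2: 1268 + 234 = 1502
Selection 3: 1502 + 234 = 1736
Selection 4: 1736 + 234 = 1970
Selection 5: 1970 + 234 = 2204
Selection 6: 2204 + 234 = 2438
Selection 7: 2438 + 234 = 2672
Selection 8: 2672 + 234 = 2906
Selection 9: 2906 + 234 = 3140
Selection 10: 3140 + 234 = 3374 → 3374 − 3285 = 89
Selection 11: 89 + 234 = 323
Selection 12: 323 + 234 = 557

1268, 1502, 1736, 1970, 2204, 2438, 2672, 2906, 3140, 89, 323, 557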